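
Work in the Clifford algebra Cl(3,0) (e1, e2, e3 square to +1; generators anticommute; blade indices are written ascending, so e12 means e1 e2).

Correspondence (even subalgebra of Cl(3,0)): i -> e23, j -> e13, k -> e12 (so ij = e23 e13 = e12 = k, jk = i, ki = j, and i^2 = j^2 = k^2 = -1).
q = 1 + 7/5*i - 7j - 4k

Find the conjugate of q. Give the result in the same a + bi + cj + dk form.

In blades: q = 1 - 4*e12 - 7*e13 + 7/5*e23.
Quaternion conjugation is reversion on the even subalgebra: the scalar is fixed and every grade-2 blade flips sign, giving 1 + 4*e12 + 7*e13 - 7/5*e23; translating back:
Answer: 1 - 7/5*i + 7j + 4k


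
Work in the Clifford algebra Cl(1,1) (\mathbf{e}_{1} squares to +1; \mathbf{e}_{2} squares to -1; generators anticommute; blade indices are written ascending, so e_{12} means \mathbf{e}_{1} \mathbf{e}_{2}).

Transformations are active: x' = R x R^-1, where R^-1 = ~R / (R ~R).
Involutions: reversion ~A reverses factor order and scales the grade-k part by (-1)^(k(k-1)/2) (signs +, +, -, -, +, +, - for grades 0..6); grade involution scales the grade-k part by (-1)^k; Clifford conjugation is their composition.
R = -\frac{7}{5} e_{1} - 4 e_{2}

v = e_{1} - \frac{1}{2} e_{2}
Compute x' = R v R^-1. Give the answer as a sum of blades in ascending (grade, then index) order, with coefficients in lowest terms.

~R = -\frac{7}{5} e_{1} - 4 e_{2}, and R ~R = -\frac{351}{25}, so R^-1 = ~R / (-\frac{351}{25}).
R v = -\frac{17}{5} + \frac{47}{10} e_{12}
Answer: -\frac{589}{351} e_{1} - \frac{1009}{702} e_{2}


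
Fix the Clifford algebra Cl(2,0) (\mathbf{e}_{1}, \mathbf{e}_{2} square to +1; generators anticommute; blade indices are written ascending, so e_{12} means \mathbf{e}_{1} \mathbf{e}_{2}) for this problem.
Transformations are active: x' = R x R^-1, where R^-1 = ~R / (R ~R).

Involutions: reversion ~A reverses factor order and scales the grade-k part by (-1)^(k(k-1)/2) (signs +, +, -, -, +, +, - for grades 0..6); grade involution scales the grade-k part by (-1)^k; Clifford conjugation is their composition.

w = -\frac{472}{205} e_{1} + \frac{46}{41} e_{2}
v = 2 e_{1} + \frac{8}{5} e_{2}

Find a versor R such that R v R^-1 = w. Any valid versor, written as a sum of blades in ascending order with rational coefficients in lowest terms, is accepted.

Reasoning: v^2 = w^2 = \frac{164}{25} since conjugation preserves the quadratic form; R = v + w = -\frac{62}{205} e_{1} + \frac{558}{205} e_{2} is then valid when invertible, keeping its own part and reversing (v - w)/2.
Answer: -\frac{62}{205} e_{1} + \frac{558}{205} e_{2}


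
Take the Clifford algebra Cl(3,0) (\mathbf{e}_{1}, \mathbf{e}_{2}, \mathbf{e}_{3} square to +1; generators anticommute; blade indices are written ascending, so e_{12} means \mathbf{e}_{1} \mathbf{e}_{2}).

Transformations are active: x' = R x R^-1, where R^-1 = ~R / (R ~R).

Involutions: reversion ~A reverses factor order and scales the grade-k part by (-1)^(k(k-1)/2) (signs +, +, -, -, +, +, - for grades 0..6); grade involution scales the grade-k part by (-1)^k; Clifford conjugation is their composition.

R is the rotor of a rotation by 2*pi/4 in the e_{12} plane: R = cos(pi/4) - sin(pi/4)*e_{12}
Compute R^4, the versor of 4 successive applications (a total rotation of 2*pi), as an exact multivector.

Because a rotor carries half the rotation angle, composing 4 copies of this e_{12}-plane rotor multiplies the phase: 4*(pi/4) = \pi, hence R^4 = cos(\pi) - sin(\pi)*e_{12}.
cos(\pi) = -1 and sin(\pi) = 0, so R^4 = -1. The total rotation 2*pi is 1 full turn, so every vector returns to itself, yet the rotor is -1, on the OTHER sheet of the double cover (an odd number of 2*pi turns).
Answer: -1


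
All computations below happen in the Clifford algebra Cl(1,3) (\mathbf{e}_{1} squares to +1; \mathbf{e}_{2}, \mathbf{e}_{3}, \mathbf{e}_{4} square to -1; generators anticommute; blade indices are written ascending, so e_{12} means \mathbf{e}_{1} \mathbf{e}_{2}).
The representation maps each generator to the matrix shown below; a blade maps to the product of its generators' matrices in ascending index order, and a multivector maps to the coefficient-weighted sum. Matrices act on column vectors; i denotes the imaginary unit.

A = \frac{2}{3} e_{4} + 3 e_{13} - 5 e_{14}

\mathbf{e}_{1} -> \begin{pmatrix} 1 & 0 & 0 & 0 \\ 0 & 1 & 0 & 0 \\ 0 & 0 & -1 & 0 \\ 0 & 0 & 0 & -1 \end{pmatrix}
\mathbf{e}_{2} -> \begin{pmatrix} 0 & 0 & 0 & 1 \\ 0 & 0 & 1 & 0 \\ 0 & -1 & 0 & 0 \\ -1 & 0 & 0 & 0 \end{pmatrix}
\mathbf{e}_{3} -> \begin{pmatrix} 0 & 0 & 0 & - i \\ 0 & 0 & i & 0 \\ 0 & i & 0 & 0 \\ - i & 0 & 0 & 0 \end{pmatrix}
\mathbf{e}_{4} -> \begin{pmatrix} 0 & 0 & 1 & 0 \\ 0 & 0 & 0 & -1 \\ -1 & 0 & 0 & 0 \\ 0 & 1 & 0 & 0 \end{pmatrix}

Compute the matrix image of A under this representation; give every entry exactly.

Bivector images (products of the table entries): rho(e_{13}) = rho(\mathbf{e}_{1})rho(\mathbf{e}_{3}) = \begin{pmatrix} 0 & 0 & 0 & - i \\ 0 & 0 & i & 0 \\ 0 & - i & 0 & 0 \\ i & 0 & 0 & 0 \end{pmatrix}; rho(e_{14}) = rho(\mathbf{e}_{1})rho(\mathbf{e}_{4}) = \begin{pmatrix} 0 & 0 & 1 & 0 \\ 0 & 0 & 0 & -1 \\ 1 & 0 & 0 & 0 \\ 0 & -1 & 0 & 0 \end{pmatrix}.
M = (\frac{2}{3})*rho(e_{4}) + (3)*rho(e_{13}) + (-5)*rho(e_{14}), summed entrywise:
Answer: \begin{pmatrix} 0 & 0 & - \frac{13}{3} & - 3 i \\ 0 & 0 & 3 i & \frac{13}{3} \\ - \frac{17}{3} & - 3 i & 0 & 0 \\ 3 i & \frac{17}{3} & 0 & 0 \end{pmatrix}


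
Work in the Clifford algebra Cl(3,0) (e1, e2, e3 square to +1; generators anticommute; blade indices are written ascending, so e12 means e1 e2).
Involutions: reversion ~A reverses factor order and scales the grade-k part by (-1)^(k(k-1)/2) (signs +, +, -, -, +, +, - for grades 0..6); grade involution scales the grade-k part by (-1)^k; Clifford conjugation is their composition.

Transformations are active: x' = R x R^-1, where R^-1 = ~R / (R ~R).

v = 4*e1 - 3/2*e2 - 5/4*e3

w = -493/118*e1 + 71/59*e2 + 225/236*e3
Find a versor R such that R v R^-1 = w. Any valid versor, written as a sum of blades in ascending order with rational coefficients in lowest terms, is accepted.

Equal squares first: v^2 = w^2 = 317/16. Then v + w = -21/118*e1 - 35/118*e2 - 35/118*e3 is a versor taking v to w, provided it is invertible.
Answer: -21/118*e1 - 35/118*e2 - 35/118*e3


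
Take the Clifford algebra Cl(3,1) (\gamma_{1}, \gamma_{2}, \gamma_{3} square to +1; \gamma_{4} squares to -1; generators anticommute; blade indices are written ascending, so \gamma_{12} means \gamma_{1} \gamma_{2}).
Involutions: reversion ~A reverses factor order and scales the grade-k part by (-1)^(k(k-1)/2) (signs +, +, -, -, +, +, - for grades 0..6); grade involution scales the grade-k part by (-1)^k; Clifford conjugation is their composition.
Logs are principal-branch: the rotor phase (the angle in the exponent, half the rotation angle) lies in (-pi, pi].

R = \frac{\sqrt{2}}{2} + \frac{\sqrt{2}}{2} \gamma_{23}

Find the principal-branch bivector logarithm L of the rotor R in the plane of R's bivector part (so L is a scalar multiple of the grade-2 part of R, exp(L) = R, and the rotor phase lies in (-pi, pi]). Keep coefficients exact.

The scalar part of R is \frac{\sqrt{2}}{2}, so the principal-branch rotor phase is pinned; divide the bivector part by its sine to get the unit plane — L is the phase times that plane.
Concretely: cos(phase) = \frac{\sqrt{2}}{2} gives phase = ±\frac{\pi}{4}, and since phase/sin(phase) is even the sign is immaterial: L = (phase/sin(phase)) * <R>_2 = (\frac{\sqrt{2} \pi}{4}) * <R>_2.
Answer: \frac{\pi}{4} \gamma_{23}


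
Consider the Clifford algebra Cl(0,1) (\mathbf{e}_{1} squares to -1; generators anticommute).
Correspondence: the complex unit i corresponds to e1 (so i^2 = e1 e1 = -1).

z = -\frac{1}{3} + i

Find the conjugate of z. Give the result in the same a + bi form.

In blades: z = -\frac{1}{3} + e_{1}.
Conjugation here is Clifford conjugation: the scalar is fixed and the grade-1 and grade-2 blades all flip sign, giving -\frac{1}{3} - e_{1}; translating back:
Answer: -\frac{1}{3} - i


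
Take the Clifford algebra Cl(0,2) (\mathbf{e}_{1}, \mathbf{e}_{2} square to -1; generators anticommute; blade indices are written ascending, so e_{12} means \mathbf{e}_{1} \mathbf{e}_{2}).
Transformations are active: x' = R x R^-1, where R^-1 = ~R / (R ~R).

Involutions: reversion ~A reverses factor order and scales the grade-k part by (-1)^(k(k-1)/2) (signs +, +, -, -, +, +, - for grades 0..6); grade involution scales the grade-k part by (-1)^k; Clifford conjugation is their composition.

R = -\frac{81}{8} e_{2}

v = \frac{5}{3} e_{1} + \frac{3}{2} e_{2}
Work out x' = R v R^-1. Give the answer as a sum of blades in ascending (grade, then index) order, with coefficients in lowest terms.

~R = -\frac{81}{8} e_{2}, and R ~R = -\frac{6561}{64}, so R^-1 = ~R / (-\frac{6561}{64}).
R v = \frac{243}{16} + \frac{135}{8} e_{12}
Answer: -\frac{5}{3} e_{1} + \frac{3}{2} e_{2}


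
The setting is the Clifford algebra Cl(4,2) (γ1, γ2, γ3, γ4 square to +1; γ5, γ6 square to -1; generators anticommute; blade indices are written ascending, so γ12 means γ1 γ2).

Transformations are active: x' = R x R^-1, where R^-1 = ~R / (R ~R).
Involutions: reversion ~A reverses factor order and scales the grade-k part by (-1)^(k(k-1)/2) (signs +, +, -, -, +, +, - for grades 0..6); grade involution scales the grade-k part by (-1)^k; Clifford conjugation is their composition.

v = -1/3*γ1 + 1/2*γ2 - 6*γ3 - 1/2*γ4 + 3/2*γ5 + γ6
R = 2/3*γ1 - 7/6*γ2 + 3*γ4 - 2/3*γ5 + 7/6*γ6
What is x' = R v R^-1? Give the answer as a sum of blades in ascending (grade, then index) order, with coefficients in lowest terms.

~R = 2/3*γ1 - 7/6*γ2 + 3*γ4 - 2/3*γ5 + 7/6*γ6, and R ~R = 9, so R^-1 = ~R / (9).
R v = -89/36 - 1/18*γ12 - 4*γ13 + 2/3*γ14 + 7/9*γ15 + 19/18*γ16 + 7*γ23 - 11/12*γ24 - 17/12*γ25 - 7/4*γ26 + 18*γ34 - 4*γ35 + 7*γ36 + 25/6*γ45 + 43/12*γ46 - 29/12*γ56
Answer: -8/243*γ1 + 137/972*γ2 + 6*γ3 - 31/27*γ4 - 551/486*γ5 - 1595/972*γ6


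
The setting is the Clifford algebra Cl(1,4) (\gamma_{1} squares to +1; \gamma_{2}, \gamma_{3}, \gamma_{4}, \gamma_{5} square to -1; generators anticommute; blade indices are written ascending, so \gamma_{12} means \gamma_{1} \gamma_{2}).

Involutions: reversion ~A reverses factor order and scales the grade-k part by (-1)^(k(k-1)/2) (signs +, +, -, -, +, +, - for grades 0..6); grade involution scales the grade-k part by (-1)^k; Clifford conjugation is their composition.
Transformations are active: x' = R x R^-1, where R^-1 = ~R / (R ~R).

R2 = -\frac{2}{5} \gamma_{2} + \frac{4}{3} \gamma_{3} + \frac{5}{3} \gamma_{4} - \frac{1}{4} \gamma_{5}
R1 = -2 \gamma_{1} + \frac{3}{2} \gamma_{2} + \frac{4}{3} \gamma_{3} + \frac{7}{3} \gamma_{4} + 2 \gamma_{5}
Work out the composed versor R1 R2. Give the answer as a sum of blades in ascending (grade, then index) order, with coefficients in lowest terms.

Distribute over the terms of R2 (each basis-blade product reordered to ascending indices, repeated generators contracted through their squares):
R1 (-\frac{2}{5} \gamma_{2}) = \frac{3}{5} + \frac{4}{5} \gamma_{12} + \frac{8}{15} \gamma_{23} + \frac{14}{15} \gamma_{24} + \frac{4}{5} \gamma_{25}
R1 (\frac{4}{3} \gamma_{3}) = -\frac{16}{9} - \frac{8}{3} \gamma_{13} + 2 \gamma_{23} - \frac{28}{9} \gamma_{34} - \frac{8}{3} \gamma_{35}
R1 (\frac{5}{3} \gamma_{4}) = -\frac{35}{9} - \frac{10}{3} \gamma_{14} + \frac{5}{2} \gamma_{24} + \frac{20}{9} \gamma_{34} - \frac{10}{3} \gamma_{45}
R1 (-\frac{1}{4} \gamma_{5}) = \frac{1}{2} + \frac{1}{2} \gamma_{15} - \frac{3}{8} \gamma_{25} - \frac{1}{3} \gamma_{35} - \frac{7}{12} \gamma_{45}
Summing the partial products and collecting blades:
Answer: -\frac{137}{30} + \frac{4}{5} \gamma_{12} - \frac{8}{3} \gamma_{13} - \frac{10}{3} \gamma_{14} + \frac{1}{2} \gamma_{15} + \frac{38}{15} \gamma_{23} + \frac{103}{30} \gamma_{24} + \frac{17}{40} \gamma_{25} - \frac{8}{9} \gamma_{34} - 3 \gamma_{35} - \frac{47}{12} \gamma_{45}


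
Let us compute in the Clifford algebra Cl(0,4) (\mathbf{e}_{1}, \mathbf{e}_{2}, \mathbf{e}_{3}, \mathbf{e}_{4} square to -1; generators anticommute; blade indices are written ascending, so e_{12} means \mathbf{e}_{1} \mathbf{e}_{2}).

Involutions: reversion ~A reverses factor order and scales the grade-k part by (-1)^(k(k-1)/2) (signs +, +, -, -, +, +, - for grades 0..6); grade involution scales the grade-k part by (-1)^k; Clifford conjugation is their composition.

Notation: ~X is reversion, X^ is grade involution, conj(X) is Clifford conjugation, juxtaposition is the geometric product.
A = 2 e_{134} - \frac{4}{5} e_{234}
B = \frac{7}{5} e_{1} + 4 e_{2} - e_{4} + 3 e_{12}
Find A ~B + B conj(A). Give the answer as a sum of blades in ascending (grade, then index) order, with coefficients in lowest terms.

first term: 2 e_{13} - \frac{4}{5} e_{23} + \frac{2}{5} e_{34} + \frac{12}{5} e_{134} + 6 e_{234} + \frac{228}{25} e_{1234}
second term: 2 e_{13} - \frac{4}{5} e_{23} + \frac{2}{5} e_{34} + \frac{12}{5} e_{134} + 6 e_{234} - \frac{228}{25} e_{1234}
Answer: 4 e_{13} - \frac{8}{5} e_{23} + \frac{4}{5} e_{34} + \frac{24}{5} e_{134} + 12 e_{234}


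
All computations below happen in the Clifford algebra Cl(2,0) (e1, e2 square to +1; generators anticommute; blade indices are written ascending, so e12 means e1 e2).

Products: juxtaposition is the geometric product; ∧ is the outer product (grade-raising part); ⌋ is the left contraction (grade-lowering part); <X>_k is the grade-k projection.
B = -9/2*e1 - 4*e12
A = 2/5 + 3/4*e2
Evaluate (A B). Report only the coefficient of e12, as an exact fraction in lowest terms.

step 1: 6/5*e1 + 71/40*e12
Answer: 71/40


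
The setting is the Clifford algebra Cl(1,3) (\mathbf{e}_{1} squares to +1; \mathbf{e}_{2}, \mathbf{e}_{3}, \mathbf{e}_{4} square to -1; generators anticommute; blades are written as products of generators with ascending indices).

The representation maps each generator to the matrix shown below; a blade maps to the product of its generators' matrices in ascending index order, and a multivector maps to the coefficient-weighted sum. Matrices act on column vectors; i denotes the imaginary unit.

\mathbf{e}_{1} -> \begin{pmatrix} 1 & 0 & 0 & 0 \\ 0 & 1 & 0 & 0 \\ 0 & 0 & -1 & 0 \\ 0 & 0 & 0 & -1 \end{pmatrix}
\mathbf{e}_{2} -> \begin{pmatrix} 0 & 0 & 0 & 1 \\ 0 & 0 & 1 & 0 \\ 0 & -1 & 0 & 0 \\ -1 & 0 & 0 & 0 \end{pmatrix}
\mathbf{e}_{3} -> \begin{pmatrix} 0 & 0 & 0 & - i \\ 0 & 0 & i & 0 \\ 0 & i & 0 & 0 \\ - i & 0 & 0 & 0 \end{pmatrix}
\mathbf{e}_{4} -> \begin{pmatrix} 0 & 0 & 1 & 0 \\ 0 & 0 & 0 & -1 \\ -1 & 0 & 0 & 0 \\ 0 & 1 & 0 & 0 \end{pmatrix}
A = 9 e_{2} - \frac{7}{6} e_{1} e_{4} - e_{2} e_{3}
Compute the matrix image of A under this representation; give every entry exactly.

Bivector images (products of the table entries): rho(e_{1} e_{4}) = rho(\mathbf{e}_{1})rho(\mathbf{e}_{4}) = \begin{pmatrix} 0 & 0 & 1 & 0 \\ 0 & 0 & 0 & -1 \\ 1 & 0 & 0 & 0 \\ 0 & -1 & 0 & 0 \end{pmatrix}; rho(e_{2} e_{3}) = rho(\mathbf{e}_{2})rho(\mathbf{e}_{3}) = \begin{pmatrix} - i & 0 & 0 & 0 \\ 0 & i & 0 & 0 \\ 0 & 0 & - i & 0 \\ 0 & 0 & 0 & i \end{pmatrix}.
M = (9)*rho(e_{2}) + (-\frac{7}{6})*rho(e_{1} e_{4}) + (-1)*rho(e_{2} e_{3}), summed entrywise:
Answer: \begin{pmatrix} i & 0 & - \frac{7}{6} & 9 \\ 0 & - i & 9 & \frac{7}{6} \\ - \frac{7}{6} & -9 & i & 0 \\ -9 & \frac{7}{6} & 0 & - i \end{pmatrix}


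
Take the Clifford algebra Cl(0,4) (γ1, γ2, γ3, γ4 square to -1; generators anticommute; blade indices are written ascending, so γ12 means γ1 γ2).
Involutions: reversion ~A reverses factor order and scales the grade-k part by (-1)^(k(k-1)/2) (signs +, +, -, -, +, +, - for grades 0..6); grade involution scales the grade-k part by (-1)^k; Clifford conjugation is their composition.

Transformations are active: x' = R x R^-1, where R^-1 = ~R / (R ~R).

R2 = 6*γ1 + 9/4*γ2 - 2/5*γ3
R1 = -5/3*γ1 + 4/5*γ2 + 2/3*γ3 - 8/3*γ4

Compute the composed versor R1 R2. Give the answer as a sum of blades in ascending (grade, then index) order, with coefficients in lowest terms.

Distribute over the terms of R2 (each basis-blade product reordered to ascending indices, repeated generators contracted through their squares):
R1 (6*γ1) = 10 - 24/5*γ12 - 4*γ13 + 16*γ14
R1 (9/4*γ2) = -9/5 - 15/4*γ12 - 3/2*γ23 + 6*γ24
R1 (-2/5*γ3) = 4/15 + 2/3*γ13 - 8/25*γ23 - 16/15*γ34
Summing the partial products and collecting blades:
Answer: 127/15 - 171/20*γ12 - 10/3*γ13 + 16*γ14 - 91/50*γ23 + 6*γ24 - 16/15*γ34


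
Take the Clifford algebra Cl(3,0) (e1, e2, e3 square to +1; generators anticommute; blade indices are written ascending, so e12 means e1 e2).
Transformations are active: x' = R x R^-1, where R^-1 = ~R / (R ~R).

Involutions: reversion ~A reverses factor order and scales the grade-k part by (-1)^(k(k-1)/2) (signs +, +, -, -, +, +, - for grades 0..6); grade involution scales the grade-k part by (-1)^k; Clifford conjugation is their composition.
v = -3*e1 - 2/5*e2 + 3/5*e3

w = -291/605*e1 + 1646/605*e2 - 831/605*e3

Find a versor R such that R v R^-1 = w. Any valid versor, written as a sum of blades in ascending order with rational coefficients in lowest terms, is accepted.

The midline construction: v and w both square to 238/25, so reflecting in their sum -2106/605*e1 + 1404/605*e2 - 468/605*e3 exchanges them.
Answer: -2106/605*e1 + 1404/605*e2 - 468/605*e3


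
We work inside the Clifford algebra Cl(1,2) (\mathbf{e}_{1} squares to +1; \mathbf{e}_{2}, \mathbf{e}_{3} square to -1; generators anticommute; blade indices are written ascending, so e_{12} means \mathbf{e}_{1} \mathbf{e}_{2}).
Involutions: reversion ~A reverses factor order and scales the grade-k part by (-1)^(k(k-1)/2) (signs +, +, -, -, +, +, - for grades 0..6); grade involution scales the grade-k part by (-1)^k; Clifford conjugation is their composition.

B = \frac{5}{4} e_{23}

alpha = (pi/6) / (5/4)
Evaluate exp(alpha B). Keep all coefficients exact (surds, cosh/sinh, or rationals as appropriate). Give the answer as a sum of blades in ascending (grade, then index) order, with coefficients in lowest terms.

B^2 = (\frac{5}{4})^2*(e_{23})^2 = \frac{25}{16}*(-1) = -\frac{25}{16} (a basis 2-blade squares to minus the product of its generators' squares).
B^2 = -\frac{25}{16} — the negative square puts this in the circular regime; l = \frac{5}{4}, alpha*l = \frac{\pi}{6}, so exp(alpha B) = cos(\frac{\pi}{6}) + (sin(\frac{\pi}{6})/(\frac{5}{4}))*B = \frac{\sqrt{3}}{2} + (\frac{2}{5})*B.
Answer: \frac{\sqrt{3}}{2} + \frac{1}{2} e_{23}


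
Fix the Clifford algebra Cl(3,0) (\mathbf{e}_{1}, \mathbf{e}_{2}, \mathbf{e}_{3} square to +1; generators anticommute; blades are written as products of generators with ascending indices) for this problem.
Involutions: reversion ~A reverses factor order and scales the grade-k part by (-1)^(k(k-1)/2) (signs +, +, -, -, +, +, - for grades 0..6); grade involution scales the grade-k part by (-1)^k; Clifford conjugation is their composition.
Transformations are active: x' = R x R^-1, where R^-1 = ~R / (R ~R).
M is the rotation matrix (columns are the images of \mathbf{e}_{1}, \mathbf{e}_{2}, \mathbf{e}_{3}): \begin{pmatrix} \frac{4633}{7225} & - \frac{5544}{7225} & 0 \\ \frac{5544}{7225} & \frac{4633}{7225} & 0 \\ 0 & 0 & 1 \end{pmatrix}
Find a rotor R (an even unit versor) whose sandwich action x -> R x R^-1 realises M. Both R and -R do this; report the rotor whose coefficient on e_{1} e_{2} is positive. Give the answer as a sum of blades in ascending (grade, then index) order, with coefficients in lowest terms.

Method: write R = a + b12*e_{1} e_{2} + b13*e_{1} e_{3} + b23*e_{2} e_{3} with a^2 + b12^2 + b13^2 + b23^2 = 1 (so R^-1 = ~R). Expanding the columns R e_j ~R gives tr M = 4a^2 - 1 and, from the antisymmetric part, M21 - M12 = -4a*b12, M13 - M31 = 4a*b13, M32 - M23 = -4a*b23.
Here tr M = \frac{16491}{7225}, so a^2 = (1 + tr M)/4 = \frac{5929}{7225} and a = ±\frac{77}{85}. Taking a = \frac{77}{85}: M21 - M12 = \frac{11088}{7225}, M13 - M31 = 0, M32 - M23 = 0, giving b12 = -\frac{36}{85}, b13 = 0, b23 = 0, i.e. R = \frac{77}{85} - \frac{36}{85} e_{1} e_{2}.
Its e_{1} e_{2} coefficient is negative, so report the other preimage -R.
Answer: -\frac{77}{85} + \frac{36}{85} e_{1} e_{2}. Uniqueness: Spin(3) -> SO(3) maps R and -R to the same rotation of trace \frac{16491}{7225}; fixing the sign of the e_{1} e_{2} coefficient removes the ambiguity.


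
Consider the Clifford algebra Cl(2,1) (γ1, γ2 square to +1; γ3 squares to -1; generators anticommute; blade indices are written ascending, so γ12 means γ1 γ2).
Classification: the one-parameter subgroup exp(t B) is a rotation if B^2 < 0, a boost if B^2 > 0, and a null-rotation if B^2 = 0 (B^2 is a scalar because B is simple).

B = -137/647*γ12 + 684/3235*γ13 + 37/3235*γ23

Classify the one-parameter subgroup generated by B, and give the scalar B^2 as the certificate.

B^2 term by term: the squares give (-137/647)^2*(γ12)^2 + (684/3235)^2*(γ13)^2 + (37/3235)^2*(γ23)^2 = 18769/418609*(-1) + 467856/10465225*(+1) + 1369/10465225*(+1) = 0 (each basis 2-blade squares to minus the product of its generators' squares); cross terms between blades sharing an index anticommute and cancel. So B^2 = 0.
Answer: null-rotation, certificate B^2 = 0. The class reads off the invariant scalar 0 directly.


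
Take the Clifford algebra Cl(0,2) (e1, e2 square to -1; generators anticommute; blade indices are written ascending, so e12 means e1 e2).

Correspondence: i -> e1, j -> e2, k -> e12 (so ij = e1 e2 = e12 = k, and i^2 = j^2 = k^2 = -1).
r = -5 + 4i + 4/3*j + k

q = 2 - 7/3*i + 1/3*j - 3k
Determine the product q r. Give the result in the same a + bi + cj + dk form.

In blades: q = 2 - 7/3*e1 + 1/3*e2 - 3*e12, r = -5 + 4*e1 + 4/3*e2 + e12.
Distribute q over r term by term (generator squares from the signature, products reordered to ascending indices): (2)*r = -10 + 8*e1 + 8/3*e2 + 2*e12; (-7/3*e1)*r = 28/3 + 35/3*e1 + 7/3*e2 - 28/9*e12; (1/3*e2)*r = -4/9 + 1/3*e1 - 5/3*e2 - 4/3*e12; (-3*e12)*r = 3 + 4*e1 - 12*e2 + 15*e12.
Sum: 17/9 + 24*e1 - 26/3*e2 + 113/9*e12; translating back through the correspondence:
Answer: 17/9 + 24i - 26/3*j + 113/9*k


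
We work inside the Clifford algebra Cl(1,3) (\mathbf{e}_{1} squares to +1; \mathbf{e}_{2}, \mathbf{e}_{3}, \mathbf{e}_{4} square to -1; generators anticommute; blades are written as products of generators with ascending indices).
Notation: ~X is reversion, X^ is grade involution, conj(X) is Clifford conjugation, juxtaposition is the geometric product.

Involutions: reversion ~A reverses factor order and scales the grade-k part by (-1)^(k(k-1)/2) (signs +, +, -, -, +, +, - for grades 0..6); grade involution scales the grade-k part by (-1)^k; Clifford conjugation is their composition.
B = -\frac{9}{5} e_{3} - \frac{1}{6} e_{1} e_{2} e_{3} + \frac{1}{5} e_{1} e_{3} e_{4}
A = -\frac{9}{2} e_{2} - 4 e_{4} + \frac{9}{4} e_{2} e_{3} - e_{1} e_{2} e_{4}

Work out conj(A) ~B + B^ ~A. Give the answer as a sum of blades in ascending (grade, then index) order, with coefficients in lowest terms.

first term: \frac{3}{8} e_{1} - \frac{81}{20} e_{2} + \frac{31}{20} e_{1} e_{3} - \frac{79}{10} e_{2} e_{3} + \frac{221}{30} e_{3} e_{4} - \frac{9}{20} e_{1} e_{2} e_{4} - \frac{47}{30} e_{1} e_{2} e_{3} e_{4}
second term: \frac{3}{8} e_{1} - \frac{81}{20} e_{2} - \frac{31}{20} e_{1} e_{3} + \frac{83}{10} e_{2} e_{3} - \frac{211}{30} e_{3} e_{4} + \frac{9}{20} e_{1} e_{2} e_{4} + \frac{61}{30} e_{1} e_{2} e_{3} e_{4}
Answer: \frac{3}{4} e_{1} - \frac{81}{10} e_{2} + \frac{2}{5} e_{2} e_{3} + \frac{1}{3} e_{3} e_{4} + \frac{7}{15} e_{1} e_{2} e_{3} e_{4}


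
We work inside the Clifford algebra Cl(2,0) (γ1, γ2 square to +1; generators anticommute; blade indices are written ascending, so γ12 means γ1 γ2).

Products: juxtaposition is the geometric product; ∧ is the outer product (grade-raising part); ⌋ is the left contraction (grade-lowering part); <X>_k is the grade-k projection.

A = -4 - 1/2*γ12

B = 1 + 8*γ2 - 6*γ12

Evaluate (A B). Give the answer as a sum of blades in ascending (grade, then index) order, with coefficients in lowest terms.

step 1: -7 - 4*γ1 - 32*γ2 + 47/2*γ12
Answer: -7 - 4*γ1 - 32*γ2 + 47/2*γ12


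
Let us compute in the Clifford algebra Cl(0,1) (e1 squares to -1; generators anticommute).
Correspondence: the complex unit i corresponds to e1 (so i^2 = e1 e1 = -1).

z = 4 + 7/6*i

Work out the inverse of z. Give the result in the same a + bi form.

In blades: z = 4 + 7/6*e1.
With qbar = 4 - 7/6*e1 (scalar fixed, mapped units negated), z qbar = 625/36 (the sum of squared coefficients), so z^-1 = qbar / (625/36) = 144/625 - 42/625*e1; translating back:
Answer: 144/625 - 42/625*i


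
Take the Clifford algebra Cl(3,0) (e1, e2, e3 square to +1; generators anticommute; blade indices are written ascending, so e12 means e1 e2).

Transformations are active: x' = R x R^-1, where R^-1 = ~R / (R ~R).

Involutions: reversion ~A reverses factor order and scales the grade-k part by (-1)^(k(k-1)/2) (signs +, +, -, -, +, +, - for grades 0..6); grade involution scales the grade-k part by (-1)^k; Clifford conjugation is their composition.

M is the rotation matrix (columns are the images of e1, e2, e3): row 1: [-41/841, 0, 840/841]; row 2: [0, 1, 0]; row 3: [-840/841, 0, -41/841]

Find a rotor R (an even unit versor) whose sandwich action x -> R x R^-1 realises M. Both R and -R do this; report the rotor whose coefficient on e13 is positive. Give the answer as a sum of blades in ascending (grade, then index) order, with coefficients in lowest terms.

Method: write R = a + b12*e12 + b13*e13 + b23*e23 with a^2 + b12^2 + b13^2 + b23^2 = 1 (so R^-1 = ~R). Expanding the columns R e_j ~R gives tr M = 4a^2 - 1 and, from the antisymmetric part, M21 - M12 = -4a*b12, M13 - M31 = 4a*b13, M32 - M23 = -4a*b23.
Here tr M = 759/841, so a^2 = (1 + tr M)/4 = 400/841 and a = ±20/29. Taking a = 20/29: M21 - M12 = 0, M13 - M31 = 1680/841, M32 - M23 = 0, giving b12 = 0, b13 = 21/29, b23 = 0, i.e. R = 20/29 + 21/29*e13.
Its e13 coefficient is already positive.
Answer: 20/29 + 21/29*e13. Sheet selection: the two-to-one cover makes ±R indistinguishable at the matrix level (trace 759/841), so uniqueness comes from the required sign on e13.


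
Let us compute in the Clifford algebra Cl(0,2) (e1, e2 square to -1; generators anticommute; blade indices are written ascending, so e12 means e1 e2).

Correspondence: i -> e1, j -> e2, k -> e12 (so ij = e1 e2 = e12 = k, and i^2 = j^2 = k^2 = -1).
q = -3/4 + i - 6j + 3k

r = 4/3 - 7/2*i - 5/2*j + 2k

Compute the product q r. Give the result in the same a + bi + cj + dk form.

In blades: q = -3/4 + e1 - 6*e2 + 3*e12, r = 4/3 - 7/2*e1 - 5/2*e2 + 2*e12.
Distribute q over r term by term (generator squares from the signature, products reordered to ascending indices): (-3/4)*r = -1 + 21/8*e1 + 15/8*e2 - 3/2*e12; (e1)*r = 7/2 + 4/3*e1 - 2*e2 - 5/2*e12; (-6*e2)*r = -15 - 12*e1 - 8*e2 - 21*e12; (3*e12)*r = -6 + 15/2*e1 - 21/2*e2 + 4*e12.
Sum: -37/2 - 13/24*e1 - 149/8*e2 - 21*e12; translating back through the correspondence:
Answer: -37/2 - 13/24*i - 149/8*j - 21k


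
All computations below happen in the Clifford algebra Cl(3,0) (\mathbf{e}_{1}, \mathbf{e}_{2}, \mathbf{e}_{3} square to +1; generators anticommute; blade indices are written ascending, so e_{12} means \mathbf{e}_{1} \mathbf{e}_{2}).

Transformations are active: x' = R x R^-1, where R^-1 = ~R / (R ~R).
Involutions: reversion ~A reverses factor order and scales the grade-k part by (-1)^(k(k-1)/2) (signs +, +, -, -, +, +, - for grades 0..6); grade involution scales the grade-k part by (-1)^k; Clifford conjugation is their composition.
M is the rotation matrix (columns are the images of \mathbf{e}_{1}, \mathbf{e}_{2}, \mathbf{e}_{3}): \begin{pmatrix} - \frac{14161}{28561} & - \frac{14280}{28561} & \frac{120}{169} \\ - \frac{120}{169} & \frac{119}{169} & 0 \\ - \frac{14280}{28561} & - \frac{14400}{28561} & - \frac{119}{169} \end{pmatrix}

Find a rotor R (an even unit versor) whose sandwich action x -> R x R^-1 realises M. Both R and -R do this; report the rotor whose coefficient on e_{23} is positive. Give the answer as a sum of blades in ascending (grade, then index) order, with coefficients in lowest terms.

Method: write R = a + b12*e_{12} + b13*e_{13} + b23*e_{23} with a^2 + b12^2 + b13^2 + b23^2 = 1 (so R^-1 = ~R). Expanding the columns R e_j ~R gives tr M = 4a^2 - 1 and, from the antisymmetric part, M21 - M12 = -4a*b12, M13 - M31 = 4a*b13, M32 - M23 = -4a*b23.
Here tr M = -\frac{14161}{28561}, so a^2 = (1 + tr M)/4 = \frac{3600}{28561} and a = ±\frac{60}{169}. Taking a = \frac{60}{169}: M21 - M12 = -\frac{6000}{28561}, M13 - M31 = \frac{34560}{28561}, M32 - M23 = -\frac{14400}{28561}, giving b12 = \frac{25}{169}, b13 = \frac{144}{169}, b23 = \frac{60}{169}, i.e. R = \frac{60}{169} + \frac{25}{169} e_{12} + \frac{144}{169} e_{13} + \frac{60}{169} e_{23}.
Its e_{23} coefficient is already positive.
Answer: \frac{60}{169} + \frac{25}{169} e_{12} + \frac{144}{169} e_{13} + \frac{60}{169} e_{23}. Key observation: the double cover Spin(3) -> SO(3) sends R and -R to the same matrix (trace -\frac{14161}{28561} here), so the stated sign of the e_{23} coefficient is what selects one sheet.


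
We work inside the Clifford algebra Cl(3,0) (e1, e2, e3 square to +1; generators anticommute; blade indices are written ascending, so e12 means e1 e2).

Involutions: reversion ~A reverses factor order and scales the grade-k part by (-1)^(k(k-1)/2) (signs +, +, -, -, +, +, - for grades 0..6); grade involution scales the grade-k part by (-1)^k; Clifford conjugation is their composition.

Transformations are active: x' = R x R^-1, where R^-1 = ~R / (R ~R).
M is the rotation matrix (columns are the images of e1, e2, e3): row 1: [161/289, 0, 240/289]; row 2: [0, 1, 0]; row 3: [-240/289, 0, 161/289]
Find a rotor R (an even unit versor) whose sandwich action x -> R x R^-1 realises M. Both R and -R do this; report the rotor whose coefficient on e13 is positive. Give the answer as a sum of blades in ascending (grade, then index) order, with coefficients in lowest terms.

Method: write R = a + b12*e12 + b13*e13 + b23*e23 with a^2 + b12^2 + b13^2 + b23^2 = 1 (so R^-1 = ~R). Expanding the columns R e_j ~R gives tr M = 4a^2 - 1 and, from the antisymmetric part, M21 - M12 = -4a*b12, M13 - M31 = 4a*b13, M32 - M23 = -4a*b23.
Here tr M = 611/289, so a^2 = (1 + tr M)/4 = 225/289 and a = ±15/17. Taking a = 15/17: M21 - M12 = 0, M13 - M31 = 480/289, M32 - M23 = 0, giving b12 = 0, b13 = 8/17, b23 = 0, i.e. R = 15/17 + 8/17*e13.
Its e13 coefficient is already positive.
Answer: 15/17 + 8/17*e13. Key observation: the double cover Spin(3) -> SO(3) sends R and -R to the same matrix (trace 611/289 here), so the stated sign of the e13 coefficient is what selects one sheet.


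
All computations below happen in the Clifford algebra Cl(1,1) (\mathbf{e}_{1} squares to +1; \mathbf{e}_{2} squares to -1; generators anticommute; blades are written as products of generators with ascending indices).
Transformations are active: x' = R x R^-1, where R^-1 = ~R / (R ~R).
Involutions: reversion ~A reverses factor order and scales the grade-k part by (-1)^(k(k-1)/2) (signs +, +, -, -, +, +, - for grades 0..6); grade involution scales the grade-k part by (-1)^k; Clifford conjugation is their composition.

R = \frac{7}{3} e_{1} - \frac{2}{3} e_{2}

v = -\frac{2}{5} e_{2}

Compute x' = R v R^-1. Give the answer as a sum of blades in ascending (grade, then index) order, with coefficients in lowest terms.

~R = \frac{7}{3} e_{1} - \frac{2}{3} e_{2}, and R ~R = 5, so R^-1 = ~R / (5).
R v = -\frac{4}{15} - \frac{14}{15} e_{1} e_{2}
Answer: -\frac{56}{225} e_{1} + \frac{106}{225} e_{2}


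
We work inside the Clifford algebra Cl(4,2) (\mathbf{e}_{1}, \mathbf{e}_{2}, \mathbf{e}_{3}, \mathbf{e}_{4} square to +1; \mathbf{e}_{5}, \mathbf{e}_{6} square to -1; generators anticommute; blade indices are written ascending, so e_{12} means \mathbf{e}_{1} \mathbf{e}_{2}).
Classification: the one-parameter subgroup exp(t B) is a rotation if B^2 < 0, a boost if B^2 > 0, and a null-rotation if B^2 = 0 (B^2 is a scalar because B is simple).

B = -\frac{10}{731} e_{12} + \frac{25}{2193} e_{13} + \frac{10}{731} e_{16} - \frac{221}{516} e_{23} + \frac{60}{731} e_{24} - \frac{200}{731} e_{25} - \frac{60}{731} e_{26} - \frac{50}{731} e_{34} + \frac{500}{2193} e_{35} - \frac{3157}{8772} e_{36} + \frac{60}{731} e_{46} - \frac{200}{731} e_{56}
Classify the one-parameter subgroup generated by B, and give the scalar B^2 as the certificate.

B^2 term by term: the squares give (-\frac{10}{731})^2*(e_{12})^2 + (\frac{25}{2193})^2*(e_{13})^2 + (\frac{10}{731})^2*(e_{16})^2 + (-\frac{221}{516})^2*(e_{23})^2 + (\frac{60}{731})^2*(e_{24})^2 + (-\frac{200}{731})^2*(e_{25})^2 + (-\frac{60}{731})^2*(e_{26})^2 + (-\frac{50}{731})^2*(e_{34})^2 + (\frac{500}{2193})^2*(e_{35})^2 + (-\frac{3157}{8772})^2*(e_{36})^2 + (\frac{60}{731})^2*(e_{46})^2 + (-\frac{200}{731})^2*(e_{56})^2 = \frac{100}{534361}*(-1) + \frac{625}{4809249}*(-1) + \frac{100}{534361}*(+1) + \frac{48841}{266256}*(-1) + \frac{3600}{534361}*(-1) + \frac{40000}{534361}*(+1) + \frac{3600}{534361}*(+1) + \frac{2500}{534361}*(-1) + \frac{250000}{4809249}*(+1) + \frac{9966649}{76947984}*(+1) + \frac{3600}{534361}*(+1) + \frac{40000}{534361}*(-1) = 0 (each basis 2-blade squares to minus the product of its generators' squares); cross terms between blades sharing an index anticommute and cancel; the commuting (index-disjoint) pairs give grade-4 terms 2*c*c'*(blade product), which cancel blade by blade — e_{1234}: \frac{1000}{534361} - \frac{1000}{534361} = 0; e_{1235}: -\frac{10000}{1603083} + \frac{10000}{1603083} = 0; e_{1236}: \frac{15785}{1603083} + \frac{1000}{534361} - \frac{65}{5547} = 0; e_{1246}: -\frac{1200}{534361} + \frac{1200}{534361} = 0; e_{1256}: \frac{4000}{534361} - \frac{4000}{534361} = 0; e_{1346}: \frac{1000}{534361} - \frac{1000}{534361} = 0; e_{1356}: -\frac{10000}{1603083} + \frac{10000}{1603083} = 0; e_{2345}: -\frac{20000}{534361} + \frac{20000}{534361} = 0; e_{2346}: -\frac{130}{1849} + \frac{31570}{534361} + \frac{6000}{534361} = 0; e_{2356}: \frac{1300}{5547} - \frac{315700}{1603083} - \frac{20000}{534361} = 0; e_{2456}: -\frac{24000}{534361} + \frac{24000}{534361} = 0; e_{3456}: \frac{20000}{534361} - \frac{20000}{534361} = 0 — confirming B is simple. So B^2 = 0.
Answer: null-rotation, certificate B^2 = 0. Because 0 is invariant under every versor sandwich, the classification follows from its sign alone.


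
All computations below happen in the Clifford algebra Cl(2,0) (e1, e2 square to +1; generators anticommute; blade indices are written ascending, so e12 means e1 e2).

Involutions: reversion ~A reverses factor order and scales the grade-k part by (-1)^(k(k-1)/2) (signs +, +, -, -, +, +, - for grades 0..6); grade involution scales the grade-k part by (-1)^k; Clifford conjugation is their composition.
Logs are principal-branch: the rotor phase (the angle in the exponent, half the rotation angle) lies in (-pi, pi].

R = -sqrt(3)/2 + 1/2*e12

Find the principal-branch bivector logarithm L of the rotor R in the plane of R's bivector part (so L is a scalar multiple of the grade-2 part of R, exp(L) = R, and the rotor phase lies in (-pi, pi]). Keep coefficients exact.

The scalar part of R is -sqrt(3)/2, and that scalar determines the rotor phase on the principal branch; recovering the unit plane as bivector-part over sine of the phase gives L = phase * plane.
Concretely: cos(phase) = -sqrt(3)/2 gives phase = ±5*pi/6, and since phase/sin(phase) is even the sign is immaterial: L = (phase/sin(phase)) * <R>_2 = (5*pi/3) * <R>_2.
Answer: 5*pi/6*e12


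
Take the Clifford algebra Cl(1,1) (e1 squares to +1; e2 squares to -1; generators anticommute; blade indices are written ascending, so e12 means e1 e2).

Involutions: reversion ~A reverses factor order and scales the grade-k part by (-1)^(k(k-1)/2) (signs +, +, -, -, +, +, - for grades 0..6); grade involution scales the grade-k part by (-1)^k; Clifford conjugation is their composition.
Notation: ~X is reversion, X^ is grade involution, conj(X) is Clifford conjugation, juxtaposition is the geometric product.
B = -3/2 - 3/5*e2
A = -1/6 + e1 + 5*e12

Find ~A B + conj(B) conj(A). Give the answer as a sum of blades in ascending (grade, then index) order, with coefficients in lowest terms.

first term: 1/4 - 9/2*e1 + 1/10*e2 + 69/10*e12
second term: 1/4 - 3/2*e1 - 1/10*e2 + 81/10*e12
Answer: 1/2 - 6*e1 + 15*e12


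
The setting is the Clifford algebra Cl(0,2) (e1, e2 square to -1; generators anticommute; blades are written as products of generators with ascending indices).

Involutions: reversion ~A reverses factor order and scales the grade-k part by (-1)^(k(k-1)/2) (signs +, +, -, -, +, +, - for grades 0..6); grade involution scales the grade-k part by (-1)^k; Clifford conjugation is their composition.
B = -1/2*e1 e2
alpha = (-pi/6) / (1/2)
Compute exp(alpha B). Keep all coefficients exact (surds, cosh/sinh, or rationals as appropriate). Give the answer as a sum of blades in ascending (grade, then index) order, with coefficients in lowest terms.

B^2 = (-1/2)^2*(e1 e2)^2 = 1/4*(-1) = -1/4 (a basis 2-blade squares to minus the product of its generators' squares).
B^2 = -1/4 — circular case — the even/odd split gives cos and sin: l = 1/2, alpha*l = -pi/6, so exp(alpha B) = cos(-pi/6) + (sin(-pi/6)/(1/2))*B = sqrt(3)/2 + (-1)*B.
Answer: sqrt(3)/2 + 1/2*e1 e2


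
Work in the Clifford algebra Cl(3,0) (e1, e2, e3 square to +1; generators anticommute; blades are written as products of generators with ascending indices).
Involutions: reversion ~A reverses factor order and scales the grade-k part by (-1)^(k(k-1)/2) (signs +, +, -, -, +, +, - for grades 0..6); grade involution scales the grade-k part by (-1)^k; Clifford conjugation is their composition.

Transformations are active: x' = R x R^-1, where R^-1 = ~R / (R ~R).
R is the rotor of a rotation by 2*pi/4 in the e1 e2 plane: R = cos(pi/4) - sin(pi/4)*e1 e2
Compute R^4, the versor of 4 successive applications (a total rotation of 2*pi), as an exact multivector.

Half-angle bookkeeping: 4 applications in e1 e2 add up to rotor phase 4*pi/4 = pi, so R^4 = cos(pi) - sin(pi)*e1 e2.
cos(pi) = -1 and sin(pi) = 0, so R^4 = -1. The total rotation 2*pi is 1 full turn, so every vector returns to itself, yet the rotor is -1, on the OTHER sheet of the double cover (an odd number of 2*pi turns).
Answer: -1


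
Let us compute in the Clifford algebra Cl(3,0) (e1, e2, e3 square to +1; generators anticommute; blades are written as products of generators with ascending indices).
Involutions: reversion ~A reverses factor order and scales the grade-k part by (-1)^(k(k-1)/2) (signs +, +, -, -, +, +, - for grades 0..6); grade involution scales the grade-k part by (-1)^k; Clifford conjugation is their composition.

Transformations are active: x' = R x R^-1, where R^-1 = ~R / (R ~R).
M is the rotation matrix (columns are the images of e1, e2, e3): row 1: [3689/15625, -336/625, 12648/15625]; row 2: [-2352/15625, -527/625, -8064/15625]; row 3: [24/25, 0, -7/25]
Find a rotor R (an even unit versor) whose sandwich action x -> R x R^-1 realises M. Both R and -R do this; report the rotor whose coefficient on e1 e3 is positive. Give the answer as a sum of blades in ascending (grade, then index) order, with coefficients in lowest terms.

Method: write R = a + b12*e1 e2 + b13*e1 e3 + b23*e2 e3 with a^2 + b12^2 + b13^2 + b23^2 = 1 (so R^-1 = ~R). Expanding the columns R e_j ~R gives tr M = 4a^2 - 1 and, from the antisymmetric part, M21 - M12 = -4a*b12, M13 - M31 = 4a*b13, M32 - M23 = -4a*b23.
Here tr M = -13861/15625, so a^2 = (1 + tr M)/4 = 441/15625 and a = ±21/125. Taking a = 21/125: M21 - M12 = 6048/15625, M13 - M31 = -2352/15625, M32 - M23 = 8064/15625, giving b12 = -72/125, b13 = -28/125, b23 = -96/125, i.e. R = 21/125 - 72/125*e1 e2 - 28/125*e1 e3 - 96/125*e2 e3.
Its e1 e3 coefficient is negative, so report the other preimage -R.
Answer: -21/125 + 72/125*e1 e2 + 28/125*e1 e3 + 96/125*e2 e3. Recall the cover is two-to-one: with M of trace -13861/15625, both preimages act alike, and the stated e1 e3 sign chooses the sheet.


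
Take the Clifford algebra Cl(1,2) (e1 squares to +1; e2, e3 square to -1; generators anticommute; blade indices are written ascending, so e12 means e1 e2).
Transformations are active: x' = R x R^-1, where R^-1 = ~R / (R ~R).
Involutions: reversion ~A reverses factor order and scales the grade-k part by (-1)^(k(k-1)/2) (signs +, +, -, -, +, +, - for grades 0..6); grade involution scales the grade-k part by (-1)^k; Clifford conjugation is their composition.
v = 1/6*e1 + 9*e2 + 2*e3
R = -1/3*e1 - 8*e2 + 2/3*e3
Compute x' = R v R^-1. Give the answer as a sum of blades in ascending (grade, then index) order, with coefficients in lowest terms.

~R = -1/3*e1 - 8*e2 + 2/3*e3, and R ~R = -193/3, so R^-1 = ~R / (-193/3).
R v = 1271/18 - 5/3*e12 - 7/9*e13 - 22*e23
Answer: 1963/3474*e1 + 4957/579*e2 - 6016/1737*e3
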